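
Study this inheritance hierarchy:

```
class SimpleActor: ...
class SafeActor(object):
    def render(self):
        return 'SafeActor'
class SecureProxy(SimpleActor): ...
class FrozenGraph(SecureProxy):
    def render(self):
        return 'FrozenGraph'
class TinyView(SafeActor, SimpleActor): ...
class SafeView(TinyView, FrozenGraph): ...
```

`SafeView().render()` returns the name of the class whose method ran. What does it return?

SafeActor

L[SafeView] = SafeView + merge(L[TinyView], L[FrozenGraph], [TinyView FrozenGraph])
  take TinyView:  [TinyView SafeActor SimpleActor object] + [FrozenGraph SecureProxy SimpleActor object] + [TinyView FrozenGraph]
  take SafeActor:  [SafeActor SimpleActor object] + [FrozenGraph SecureProxy SimpleActor object] + [FrozenGraph]
  take FrozenGraph:  [SimpleActor object] + [FrozenGraph SecureProxy SimpleActor object] + [FrozenGraph]
  take SecureProxy:  [SimpleActor object] + [SecureProxy SimpleActor object]
  take SimpleActor:  [SimpleActor object] + [SimpleActor object]
  take object:  [object] + [object]
MRO: SafeView TinyView SafeActor FrozenGraph SecureProxy SimpleActor object
render is defined in: FrozenGraph, SafeActor. First along the MRO is SafeActor.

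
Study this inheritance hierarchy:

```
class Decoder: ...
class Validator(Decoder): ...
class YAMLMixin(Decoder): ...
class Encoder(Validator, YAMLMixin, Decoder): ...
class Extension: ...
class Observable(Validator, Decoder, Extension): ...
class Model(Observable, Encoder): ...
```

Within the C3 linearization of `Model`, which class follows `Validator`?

YAMLMixin

L[Model] = Model + merge(L[Observable], L[Encoder], [Observable Encoder])
  take Observable:  [Observable Validator Decoder Extension object] + [Encoder Validator YAMLMixin Decoder object] + [Observable Encoder]
  take Encoder:  [Validator Decoder Extension object] + [Encoder Validator YAMLMixin Decoder object] + [Encoder]
  take Validator:  [Validator Decoder Extension object] + [Validator YAMLMixin Decoder object]
  take YAMLMixin:  [Decoder Extension object] + [YAMLMixin Decoder object]
  take Decoder:  [Decoder Extension object] + [Decoder object]
  take Extension:  [Extension object] + [object]
  take object:  [object] + [object]
MRO: Model Observable Encoder Validator YAMLMixin Decoder Extension object
Validator is at position 3; next is YAMLMixin.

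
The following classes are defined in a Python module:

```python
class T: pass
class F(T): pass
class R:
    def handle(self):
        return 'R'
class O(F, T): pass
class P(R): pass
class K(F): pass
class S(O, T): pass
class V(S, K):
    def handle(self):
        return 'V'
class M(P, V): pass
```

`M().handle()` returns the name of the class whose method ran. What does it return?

L[M] = M + merge(L[P], L[V], [P V])
  take P:  [P R object] + [V S O K F T object] + [P V]
  take R:  [R object] + [V S O K F T object] + [V]
  take V:  [object] + [V S O K F T object] + [V]
  take S:  [object] + [S O K F T object]
  take O:  [object] + [O K F T object]
  take K:  [object] + [K F T object]
  take F:  [object] + [F T object]
  take T:  [object] + [T object]
  take object:  [object] + [object]
MRO: M P R V S O K F T object
handle is defined in: R, V. First along the MRO is R.

R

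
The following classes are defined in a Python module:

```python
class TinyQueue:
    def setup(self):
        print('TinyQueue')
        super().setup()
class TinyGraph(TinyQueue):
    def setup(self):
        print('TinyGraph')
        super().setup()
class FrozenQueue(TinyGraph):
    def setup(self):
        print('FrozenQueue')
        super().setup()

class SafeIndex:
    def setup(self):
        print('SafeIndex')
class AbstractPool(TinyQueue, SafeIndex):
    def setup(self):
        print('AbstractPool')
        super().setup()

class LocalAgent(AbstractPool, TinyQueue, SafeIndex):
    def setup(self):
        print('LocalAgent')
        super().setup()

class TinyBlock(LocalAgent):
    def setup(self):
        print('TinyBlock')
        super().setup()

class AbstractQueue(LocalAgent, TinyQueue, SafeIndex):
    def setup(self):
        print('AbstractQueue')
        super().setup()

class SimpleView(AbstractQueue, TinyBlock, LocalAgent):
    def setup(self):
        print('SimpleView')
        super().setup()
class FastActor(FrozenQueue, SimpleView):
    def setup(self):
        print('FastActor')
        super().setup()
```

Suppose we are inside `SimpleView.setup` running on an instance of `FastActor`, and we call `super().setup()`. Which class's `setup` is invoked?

AbstractQueue

L[FastActor] = FastActor + merge(L[FrozenQueue], L[SimpleView], [FrozenQueue SimpleView])
  take FrozenQueue:  [FrozenQueue TinyGraph TinyQueue object] + [SimpleView AbstractQueue TinyBlock LocalAgent AbstractPool TinyQueue SafeIndex object] + [FrozenQueue SimpleView]
  take TinyGraph:  [TinyGraph TinyQueue object] + [SimpleView AbstractQueue TinyBlock LocalAgent AbstractPool TinyQueue SafeIndex object] + [SimpleView]
  take SimpleView:  [TinyQueue object] + [SimpleView AbstractQueue TinyBlock LocalAgent AbstractPool TinyQueue SafeIndex object] + [SimpleView]
  take AbstractQueue:  [TinyQueue object] + [AbstractQueue TinyBlock LocalAgent AbstractPool TinyQueue SafeIndex object]
  take TinyBlock:  [TinyQueue object] + [TinyBlock LocalAgent AbstractPool TinyQueue SafeIndex object]
  take LocalAgent:  [TinyQueue object] + [LocalAgent AbstractPool TinyQueue SafeIndex object]
  take AbstractPool:  [TinyQueue object] + [AbstractPool TinyQueue SafeIndex object]
  take TinyQueue:  [TinyQueue object] + [TinyQueue SafeIndex object]
  take SafeIndex:  [object] + [SafeIndex object]
  take object:  [object] + [object]
MRO: FastActor FrozenQueue TinyGraph SimpleView AbstractQueue TinyBlock LocalAgent AbstractPool TinyQueue SafeIndex object
super() in SimpleView.setup on a FastActor instance goes to the class after SimpleView in FastActor's MRO: AbstractQueue.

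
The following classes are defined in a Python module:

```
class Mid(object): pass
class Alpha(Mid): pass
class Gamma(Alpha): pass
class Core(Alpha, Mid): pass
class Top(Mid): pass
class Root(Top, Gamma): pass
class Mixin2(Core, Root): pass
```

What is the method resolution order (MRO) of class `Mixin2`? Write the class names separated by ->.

Mixin2 -> Core -> Root -> Top -> Gamma -> Alpha -> Mid -> object

L[Mixin2] = Mixin2 + merge(L[Core], L[Root], [Core Root])
  take Core:  [Core Alpha Mid object] + [Root Top Gamma Alpha Mid object] + [Core Root]
  take Root:  [Alpha Mid object] + [Root Top Gamma Alpha Mid object] + [Root]
  take Top:  [Alpha Mid object] + [Top Gamma Alpha Mid object]
  take Gamma:  [Alpha Mid object] + [Gamma Alpha Mid object]
  take Alpha:  [Alpha Mid object] + [Alpha Mid object]
  take Mid:  [Mid object] + [Mid object]
  take object:  [object] + [object]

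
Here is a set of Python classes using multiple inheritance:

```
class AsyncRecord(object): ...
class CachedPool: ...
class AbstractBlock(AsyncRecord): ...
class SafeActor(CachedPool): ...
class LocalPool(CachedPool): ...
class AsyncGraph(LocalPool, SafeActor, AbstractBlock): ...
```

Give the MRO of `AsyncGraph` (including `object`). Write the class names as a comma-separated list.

L[AsyncGraph] = AsyncGraph + merge(L[LocalPool], L[SafeActor], L[AbstractBlock], [LocalPool SafeActor AbstractBlock])
  take LocalPool:  [LocalPool CachedPool object] + [SafeActor CachedPool object] + [AbstractBlock AsyncRecord object] + [LocalPool SafeActor AbstractBlock]
  take SafeActor:  [CachedPool object] + [SafeActor CachedPool object] + [AbstractBlock AsyncRecord object] + [SafeActor AbstractBlock]
  take CachedPool:  [CachedPool object] + [CachedPool object] + [AbstractBlock AsyncRecord object] + [AbstractBlock]
  take AbstractBlock:  [object] + [object] + [AbstractBlock AsyncRecord object] + [AbstractBlock]
  take AsyncRecord:  [object] + [object] + [AsyncRecord object]
  take object:  [object] + [object] + [object]

AsyncGraph, LocalPool, SafeActor, CachedPool, AbstractBlock, AsyncRecord, object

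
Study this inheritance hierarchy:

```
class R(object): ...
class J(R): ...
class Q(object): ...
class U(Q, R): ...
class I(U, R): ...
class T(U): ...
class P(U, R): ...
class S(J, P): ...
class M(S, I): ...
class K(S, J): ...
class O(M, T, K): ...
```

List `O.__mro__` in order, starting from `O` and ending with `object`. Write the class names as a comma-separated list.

L[O] = O + merge(L[M], L[T], L[K], [M T K])
  take M:  [M S J P I U Q R object] + [T U Q R object] + [K S J P U Q R object] + [M T K]
  take T:  [S J P I U Q R object] + [T U Q R object] + [K S J P U Q R object] + [T K]
  take K:  [S J P I U Q R object] + [U Q R object] + [K S J P U Q R object] + [K]
  take S:  [S J P I U Q R object] + [U Q R object] + [S J P U Q R object]
  take J:  [J P I U Q R object] + [U Q R object] + [J P U Q R object]
  take P:  [P I U Q R object] + [U Q R object] + [P U Q R object]
  take I:  [I U Q R object] + [U Q R object] + [U Q R object]
  take U:  [U Q R object] + [U Q R object] + [U Q R object]
  take Q:  [Q R object] + [Q R object] + [Q R object]
  take R:  [R object] + [R object] + [R object]
  take object:  [object] + [object] + [object]

O, M, T, K, S, J, P, I, U, Q, R, object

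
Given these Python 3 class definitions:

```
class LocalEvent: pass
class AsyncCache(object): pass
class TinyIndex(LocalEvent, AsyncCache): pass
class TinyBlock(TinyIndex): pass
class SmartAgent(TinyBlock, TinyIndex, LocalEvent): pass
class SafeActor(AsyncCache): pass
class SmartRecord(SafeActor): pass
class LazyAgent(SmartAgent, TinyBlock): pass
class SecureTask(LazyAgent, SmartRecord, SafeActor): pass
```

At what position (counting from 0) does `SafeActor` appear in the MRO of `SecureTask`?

7

L[SecureTask] = SecureTask + merge(L[LazyAgent], L[SmartRecord], L[SafeActor], [LazyAgent SmartRecord SafeActor])
  take LazyAgent:  [LazyAgent SmartAgent TinyBlock TinyIndex LocalEvent AsyncCache object] + [SmartRecord SafeActor AsyncCache object] + [SafeActor AsyncCache object] + [LazyAgent SmartRecord SafeActor]
  take SmartAgent:  [SmartAgent TinyBlock TinyIndex LocalEvent AsyncCache object] + [SmartRecord SafeActor AsyncCache object] + [SafeActor AsyncCache object] + [SmartRecord SafeActor]
  take TinyBlock:  [TinyBlock TinyIndex LocalEvent AsyncCache object] + [SmartRecord SafeActor AsyncCache object] + [SafeActor AsyncCache object] + [SmartRecord SafeActor]
  take TinyIndex:  [TinyIndex LocalEvent AsyncCache object] + [SmartRecord SafeActor AsyncCache object] + [SafeActor AsyncCache object] + [SmartRecord SafeActor]
  take LocalEvent:  [LocalEvent AsyncCache object] + [SmartRecord SafeActor AsyncCache object] + [SafeActor AsyncCache object] + [SmartRecord SafeActor]
  take SmartRecord:  [AsyncCache object] + [SmartRecord SafeActor AsyncCache object] + [SafeActor AsyncCache object] + [SmartRecord SafeActor]
  take SafeActor:  [AsyncCache object] + [SafeActor AsyncCache object] + [SafeActor AsyncCache object] + [SafeActor]
  take AsyncCache:  [AsyncCache object] + [AsyncCache object] + [AsyncCache object]
  take object:  [object] + [object] + [object]
MRO: SecureTask LazyAgent SmartAgent TinyBlock TinyIndex LocalEvent SmartRecord SafeActor AsyncCache object
SafeActor sits at index 7.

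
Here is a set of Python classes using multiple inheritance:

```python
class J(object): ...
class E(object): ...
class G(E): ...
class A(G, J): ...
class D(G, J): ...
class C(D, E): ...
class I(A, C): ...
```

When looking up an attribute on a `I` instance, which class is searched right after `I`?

L[I] = I + merge(L[A], L[C], [A C])
  take A:  [A G E J object] + [C D G E J object] + [A C]
  take C:  [G E J object] + [C D G E J object] + [C]
  take D:  [G E J object] + [D G E J object]
  take G:  [G E J object] + [G E J object]
  take E:  [E J object] + [E J object]
  take J:  [J object] + [J object]
  take object:  [object] + [object]
MRO: I A C D G E J object
I is at position 0; next is A.

A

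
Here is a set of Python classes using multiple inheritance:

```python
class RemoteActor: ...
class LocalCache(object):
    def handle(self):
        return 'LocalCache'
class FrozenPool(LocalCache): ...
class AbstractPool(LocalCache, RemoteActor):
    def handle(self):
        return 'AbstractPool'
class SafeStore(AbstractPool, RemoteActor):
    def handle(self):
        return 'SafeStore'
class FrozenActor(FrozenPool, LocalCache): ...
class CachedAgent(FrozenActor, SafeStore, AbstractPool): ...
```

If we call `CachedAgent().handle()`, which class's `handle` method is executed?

SafeStore

L[CachedAgent] = CachedAgent + merge(L[FrozenActor], L[SafeStore], L[AbstractPool], [FrozenActor SafeStore AbstractPool])
  take FrozenActor:  [FrozenActor FrozenPool LocalCache object] + [SafeStore AbstractPool LocalCache RemoteActor object] + [AbstractPool LocalCache RemoteActor object] + [FrozenActor SafeStore AbstractPool]
  take FrozenPool:  [FrozenPool LocalCache object] + [SafeStore AbstractPool LocalCache RemoteActor object] + [AbstractPool LocalCache RemoteActor object] + [SafeStore AbstractPool]
  take SafeStore:  [LocalCache object] + [SafeStore AbstractPool LocalCache RemoteActor object] + [AbstractPool LocalCache RemoteActor object] + [SafeStore AbstractPool]
  take AbstractPool:  [LocalCache object] + [AbstractPool LocalCache RemoteActor object] + [AbstractPool LocalCache RemoteActor object] + [AbstractPool]
  take LocalCache:  [LocalCache object] + [LocalCache RemoteActor object] + [LocalCache RemoteActor object]
  take RemoteActor:  [object] + [RemoteActor object] + [RemoteActor object]
  take object:  [object] + [object] + [object]
MRO: CachedAgent FrozenActor FrozenPool SafeStore AbstractPool LocalCache RemoteActor object
handle is defined in: AbstractPool, LocalCache, SafeStore. First along the MRO is SafeStore.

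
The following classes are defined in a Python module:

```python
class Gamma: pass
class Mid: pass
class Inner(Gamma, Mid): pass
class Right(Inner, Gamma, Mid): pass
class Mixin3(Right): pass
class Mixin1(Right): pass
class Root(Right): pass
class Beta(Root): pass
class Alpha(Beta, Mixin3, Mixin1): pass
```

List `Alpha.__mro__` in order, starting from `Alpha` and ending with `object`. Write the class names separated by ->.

Alpha -> Beta -> Root -> Mixin3 -> Mixin1 -> Right -> Inner -> Gamma -> Mid -> object

L[Alpha] = Alpha + merge(L[Beta], L[Mixin3], L[Mixin1], [Beta Mixin3 Mixin1])
  take Beta:  [Beta Root Right Inner Gamma Mid object] + [Mixin3 Right Inner Gamma Mid object] + [Mixin1 Right Inner Gamma Mid object] + [Beta Mixin3 Mixin1]
  take Root:  [Root Right Inner Gamma Mid object] + [Mixin3 Right Inner Gamma Mid object] + [Mixin1 Right Inner Gamma Mid object] + [Mixin3 Mixin1]
  take Mixin3:  [Right Inner Gamma Mid object] + [Mixin3 Right Inner Gamma Mid object] + [Mixin1 Right Inner Gamma Mid object] + [Mixin3 Mixin1]
  take Mixin1:  [Right Inner Gamma Mid object] + [Right Inner Gamma Mid object] + [Mixin1 Right Inner Gamma Mid object] + [Mixin1]
  take Right:  [Right Inner Gamma Mid object] + [Right Inner Gamma Mid object] + [Right Inner Gamma Mid object]
  take Inner:  [Inner Gamma Mid object] + [Inner Gamma Mid object] + [Inner Gamma Mid object]
  take Gamma:  [Gamma Mid object] + [Gamma Mid object] + [Gamma Mid object]
  take Mid:  [Mid object] + [Mid object] + [Mid object]
  take object:  [object] + [object] + [object]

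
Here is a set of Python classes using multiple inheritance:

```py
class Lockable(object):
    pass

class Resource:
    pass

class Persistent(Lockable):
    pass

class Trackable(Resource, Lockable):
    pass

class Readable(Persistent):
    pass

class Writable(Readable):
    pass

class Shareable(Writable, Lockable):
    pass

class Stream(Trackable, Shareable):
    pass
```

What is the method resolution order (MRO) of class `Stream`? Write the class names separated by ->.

Stream -> Trackable -> Resource -> Shareable -> Writable -> Readable -> Persistent -> Lockable -> object

L[Stream] = Stream + merge(L[Trackable], L[Shareable], [Trackable Shareable])
  take Trackable:  [Trackable Resource Lockable object] + [Shareable Writable Readable Persistent Lockable object] + [Trackable Shareable]
  take Resource:  [Resource Lockable object] + [Shareable Writable Readable Persistent Lockable object] + [Shareable]
  take Shareable:  [Lockable object] + [Shareable Writable Readable Persistent Lockable object] + [Shareable]
  take Writable:  [Lockable object] + [Writable Readable Persistent Lockable object]
  take Readable:  [Lockable object] + [Readable Persistent Lockable object]
  take Persistent:  [Lockable object] + [Persistent Lockable object]
  take Lockable:  [Lockable object] + [Lockable object]
  take object:  [object] + [object]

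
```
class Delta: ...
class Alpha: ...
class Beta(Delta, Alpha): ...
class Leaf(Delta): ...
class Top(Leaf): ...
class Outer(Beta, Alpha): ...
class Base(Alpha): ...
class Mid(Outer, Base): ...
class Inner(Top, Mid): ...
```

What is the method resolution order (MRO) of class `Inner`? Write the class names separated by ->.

Inner -> Top -> Leaf -> Mid -> Outer -> Beta -> Delta -> Base -> Alpha -> object

L[Inner] = Inner + merge(L[Top], L[Mid], [Top Mid])
  take Top:  [Top Leaf Delta object] + [Mid Outer Beta Delta Base Alpha object] + [Top Mid]
  take Leaf:  [Leaf Delta object] + [Mid Outer Beta Delta Base Alpha object] + [Mid]
  take Mid:  [Delta object] + [Mid Outer Beta Delta Base Alpha object] + [Mid]
  take Outer:  [Delta object] + [Outer Beta Delta Base Alpha object]
  take Beta:  [Delta object] + [Beta Delta Base Alpha object]
  take Delta:  [Delta object] + [Delta Base Alpha object]
  take Base:  [object] + [Base Alpha object]
  take Alpha:  [object] + [Alpha object]
  take object:  [object] + [object]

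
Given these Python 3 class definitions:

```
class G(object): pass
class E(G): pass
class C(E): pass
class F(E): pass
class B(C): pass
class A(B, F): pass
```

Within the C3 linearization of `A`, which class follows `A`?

L[A] = A + merge(L[B], L[F], [B F])
  take B:  [B C E G object] + [F E G object] + [B F]
  take C:  [C E G object] + [F E G object] + [F]
  take F:  [E G object] + [F E G object] + [F]
  take E:  [E G object] + [E G object]
  take G:  [G object] + [G object]
  take object:  [object] + [object]
MRO: A B C F E G object
A is at position 0; next is B.

B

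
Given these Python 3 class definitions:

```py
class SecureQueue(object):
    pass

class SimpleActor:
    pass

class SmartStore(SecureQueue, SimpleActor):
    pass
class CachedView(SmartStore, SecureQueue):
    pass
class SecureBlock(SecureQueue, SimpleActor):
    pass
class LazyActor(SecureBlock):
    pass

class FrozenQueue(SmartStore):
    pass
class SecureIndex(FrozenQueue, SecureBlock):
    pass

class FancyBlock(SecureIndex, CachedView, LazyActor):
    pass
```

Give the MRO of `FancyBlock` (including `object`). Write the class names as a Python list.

[FancyBlock, SecureIndex, FrozenQueue, CachedView, SmartStore, LazyActor, SecureBlock, SecureQueue, SimpleActor, object]

L[FancyBlock] = FancyBlock + merge(L[SecureIndex], L[CachedView], L[LazyActor], [SecureIndex CachedView LazyActor])
  take SecureIndex:  [SecureIndex FrozenQueue SmartStore SecureBlock SecureQueue SimpleActor object] + [CachedView SmartStore SecureQueue SimpleActor object] + [LazyActor SecureBlock SecureQueue SimpleActor object] + [SecureIndex CachedView LazyActor]
  take FrozenQueue:  [FrozenQueue SmartStore SecureBlock SecureQueue SimpleActor object] + [CachedView SmartStore SecureQueue SimpleActor object] + [LazyActor SecureBlock SecureQueue SimpleActor object] + [CachedView LazyActor]
  take CachedView:  [SmartStore SecureBlock SecureQueue SimpleActor object] + [CachedView SmartStore SecureQueue SimpleActor object] + [LazyActor SecureBlock SecureQueue SimpleActor object] + [CachedView LazyActor]
  take SmartStore:  [SmartStore SecureBlock SecureQueue SimpleActor object] + [SmartStore SecureQueue SimpleActor object] + [LazyActor SecureBlock SecureQueue SimpleActor object] + [LazyActor]
  take LazyActor:  [SecureBlock SecureQueue SimpleActor object] + [SecureQueue SimpleActor object] + [LazyActor SecureBlock SecureQueue SimpleActor object] + [LazyActor]
  take SecureBlock:  [SecureBlock SecureQueue SimpleActor object] + [SecureQueue SimpleActor object] + [SecureBlock SecureQueue SimpleActor object]
  take SecureQueue:  [SecureQueue SimpleActor object] + [SecureQueue SimpleActor object] + [SecureQueue SimpleActor object]
  take SimpleActor:  [SimpleActor object] + [SimpleActor object] + [SimpleActor object]
  take object:  [object] + [object] + [object]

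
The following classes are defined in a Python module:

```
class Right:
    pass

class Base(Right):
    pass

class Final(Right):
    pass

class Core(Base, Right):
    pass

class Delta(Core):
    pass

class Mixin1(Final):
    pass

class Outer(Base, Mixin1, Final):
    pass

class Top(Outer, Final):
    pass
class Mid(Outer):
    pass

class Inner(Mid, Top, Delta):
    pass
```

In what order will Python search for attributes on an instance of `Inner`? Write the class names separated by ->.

Inner -> Mid -> Top -> Outer -> Delta -> Core -> Base -> Mixin1 -> Final -> Right -> object

L[Inner] = Inner + merge(L[Mid], L[Top], L[Delta], [Mid Top Delta])
  take Mid:  [Mid Outer Base Mixin1 Final Right object] + [Top Outer Base Mixin1 Final Right object] + [Delta Core Base Right object] + [Mid Top Delta]
  take Top:  [Outer Base Mixin1 Final Right object] + [Top Outer Base Mixin1 Final Right object] + [Delta Core Base Right object] + [Top Delta]
  take Outer:  [Outer Base Mixin1 Final Right object] + [Outer Base Mixin1 Final Right object] + [Delta Core Base Right object] + [Delta]
  take Delta:  [Base Mixin1 Final Right object] + [Base Mixin1 Final Right object] + [Delta Core Base Right object] + [Delta]
  take Core:  [Base Mixin1 Final Right object] + [Base Mixin1 Final Right object] + [Core Base Right object]
  take Base:  [Base Mixin1 Final Right object] + [Base Mixin1 Final Right object] + [Base Right object]
  take Mixin1:  [Mixin1 Final Right object] + [Mixin1 Final Right object] + [Right object]
  take Final:  [Final Right object] + [Final Right object] + [Right object]
  take Right:  [Right object] + [Right object] + [Right object]
  take object:  [object] + [object] + [object]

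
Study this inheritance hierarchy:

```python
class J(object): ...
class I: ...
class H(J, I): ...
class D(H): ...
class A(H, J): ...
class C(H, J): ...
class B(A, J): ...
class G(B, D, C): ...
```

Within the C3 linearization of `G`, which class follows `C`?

H

L[G] = G + merge(L[B], L[D], L[C], [B D C])
  take B:  [B A H J I object] + [D H J I object] + [C H J I object] + [B D C]
  take A:  [A H J I object] + [D H J I object] + [C H J I object] + [D C]
  take D:  [H J I object] + [D H J I object] + [C H J I object] + [D C]
  take C:  [H J I object] + [H J I object] + [C H J I object] + [C]
  take H:  [H J I object] + [H J I object] + [H J I object]
  take J:  [J I object] + [J I object] + [J I object]
  take I:  [I object] + [I object] + [I object]
  take object:  [object] + [object] + [object]
MRO: G B A D C H J I object
C is at position 4; next is H.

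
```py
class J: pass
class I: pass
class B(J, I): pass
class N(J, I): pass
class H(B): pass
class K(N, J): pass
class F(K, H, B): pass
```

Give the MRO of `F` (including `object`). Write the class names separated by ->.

L[F] = F + merge(L[K], L[H], L[B], [K H B])
  take K:  [K N J I object] + [H B J I object] + [B J I object] + [K H B]
  take N:  [N J I object] + [H B J I object] + [B J I object] + [H B]
  take H:  [J I object] + [H B J I object] + [B J I object] + [H B]
  take B:  [J I object] + [B J I object] + [B J I object] + [B]
  take J:  [J I object] + [J I object] + [J I object]
  take I:  [I object] + [I object] + [I object]
  take object:  [object] + [object] + [object]

F -> K -> N -> H -> B -> J -> I -> object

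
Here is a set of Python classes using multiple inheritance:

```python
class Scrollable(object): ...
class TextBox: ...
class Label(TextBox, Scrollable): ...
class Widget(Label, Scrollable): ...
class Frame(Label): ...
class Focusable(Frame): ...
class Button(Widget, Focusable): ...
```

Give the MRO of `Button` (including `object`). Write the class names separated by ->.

L[Button] = Button + merge(L[Widget], L[Focusable], [Widget Focusable])
  take Widget:  [Widget Label TextBox Scrollable object] + [Focusable Frame Label TextBox Scrollable object] + [Widget Focusable]
  take Focusable:  [Label TextBox Scrollable object] + [Focusable Frame Label TextBox Scrollable object] + [Focusable]
  take Frame:  [Label TextBox Scrollable object] + [Frame Label TextBox Scrollable object]
  take Label:  [Label TextBox Scrollable object] + [Label TextBox Scrollable object]
  take TextBox:  [TextBox Scrollable object] + [TextBox Scrollable object]
  take Scrollable:  [Scrollable object] + [Scrollable object]
  take object:  [object] + [object]

Button -> Widget -> Focusable -> Frame -> Label -> TextBox -> Scrollable -> object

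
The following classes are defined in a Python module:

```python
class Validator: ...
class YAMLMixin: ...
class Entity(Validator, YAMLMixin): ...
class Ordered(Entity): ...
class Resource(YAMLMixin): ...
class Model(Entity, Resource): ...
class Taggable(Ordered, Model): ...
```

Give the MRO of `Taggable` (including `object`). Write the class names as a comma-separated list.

Taggable, Ordered, Model, Entity, Validator, Resource, YAMLMixin, object

L[Taggable] = Taggable + merge(L[Ordered], L[Model], [Ordered Model])
  take Ordered:  [Ordered Entity Validator YAMLMixin object] + [Model Entity Validator Resource YAMLMixin object] + [Ordered Model]
  take Model:  [Entity Validator YAMLMixin object] + [Model Entity Validator Resource YAMLMixin object] + [Model]
  take Entity:  [Entity Validator YAMLMixin object] + [Entity Validator Resource YAMLMixin object]
  take Validator:  [Validator YAMLMixin object] + [Validator Resource YAMLMixin object]
  take Resource:  [YAMLMixin object] + [Resource YAMLMixin object]
  take YAMLMixin:  [YAMLMixin object] + [YAMLMixin object]
  take object:  [object] + [object]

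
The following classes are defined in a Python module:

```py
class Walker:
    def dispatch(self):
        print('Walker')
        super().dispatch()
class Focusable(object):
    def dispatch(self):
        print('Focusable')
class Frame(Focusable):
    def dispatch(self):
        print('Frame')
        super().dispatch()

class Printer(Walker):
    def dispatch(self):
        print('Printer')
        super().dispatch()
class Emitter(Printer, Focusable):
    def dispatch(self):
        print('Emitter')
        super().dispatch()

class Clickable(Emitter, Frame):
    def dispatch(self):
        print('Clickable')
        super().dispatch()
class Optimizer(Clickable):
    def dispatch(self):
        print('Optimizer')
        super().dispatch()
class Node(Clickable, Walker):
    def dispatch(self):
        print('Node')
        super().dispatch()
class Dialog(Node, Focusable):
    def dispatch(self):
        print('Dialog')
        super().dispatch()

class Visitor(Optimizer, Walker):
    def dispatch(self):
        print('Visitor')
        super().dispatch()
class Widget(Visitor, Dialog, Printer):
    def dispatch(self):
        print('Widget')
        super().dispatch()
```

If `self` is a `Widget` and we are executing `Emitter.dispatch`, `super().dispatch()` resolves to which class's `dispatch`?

Printer

L[Widget] = Widget + merge(L[Visitor], L[Dialog], L[Printer], [Visitor Dialog Printer])
  take Visitor:  [Visitor Optimizer Clickable Emitter Printer Walker Frame Focusable object] + [Dialog Node Clickable Emitter Printer Walker Frame Focusable object] + [Printer Walker object] + [Visitor Dialog Printer]
  take Optimizer:  [Optimizer Clickable Emitter Printer Walker Frame Focusable object] + [Dialog Node Clickable Emitter Printer Walker Frame Focusable object] + [Printer Walker object] + [Dialog Printer]
  take Dialog:  [Clickable Emitter Printer Walker Frame Focusable object] + [Dialog Node Clickable Emitter Printer Walker Frame Focusable object] + [Printer Walker object] + [Dialog Printer]
  take Node:  [Clickable Emitter Printer Walker Frame Focusable object] + [Node Clickable Emitter Printer Walker Frame Focusable object] + [Printer Walker object] + [Printer]
  take Clickable:  [Clickable Emitter Printer Walker Frame Focusable object] + [Clickable Emitter Printer Walker Frame Focusable object] + [Printer Walker object] + [Printer]
  take Emitter:  [Emitter Printer Walker Frame Focusable object] + [Emitter Printer Walker Frame Focusable object] + [Printer Walker object] + [Printer]
  take Printer:  [Printer Walker Frame Focusable object] + [Printer Walker Frame Focusable object] + [Printer Walker object] + [Printer]
  take Walker:  [Walker Frame Focusable object] + [Walker Frame Focusable object] + [Walker object]
  take Frame:  [Frame Focusable object] + [Frame Focusable object] + [object]
  take Focusable:  [Focusable object] + [Focusable object] + [object]
  take object:  [object] + [object] + [object]
MRO: Widget Visitor Optimizer Dialog Node Clickable Emitter Printer Walker Frame Focusable object
super() in Emitter.dispatch on a Widget instance goes to the class after Emitter in Widget's MRO: Printer.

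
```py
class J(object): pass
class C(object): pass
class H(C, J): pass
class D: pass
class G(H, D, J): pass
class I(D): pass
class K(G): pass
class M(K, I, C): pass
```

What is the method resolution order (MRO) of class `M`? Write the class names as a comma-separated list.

L[M] = M + merge(L[K], L[I], L[C], [K I C])
  take K:  [K G H C D J object] + [I D object] + [C object] + [K I C]
  take G:  [G H C D J object] + [I D object] + [C object] + [I C]
  take H:  [H C D J object] + [I D object] + [C object] + [I C]
  take I:  [C D J object] + [I D object] + [C object] + [I C]
  take C:  [C D J object] + [D object] + [C object] + [C]
  take D:  [D J object] + [D object] + [object]
  take J:  [J object] + [object] + [object]
  take object:  [object] + [object] + [object]

M, K, G, H, I, C, D, J, object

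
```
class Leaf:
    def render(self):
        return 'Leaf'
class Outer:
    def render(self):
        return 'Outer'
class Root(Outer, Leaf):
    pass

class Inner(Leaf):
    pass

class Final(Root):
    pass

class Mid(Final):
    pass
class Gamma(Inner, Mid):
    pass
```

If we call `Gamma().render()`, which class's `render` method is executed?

L[Gamma] = Gamma + merge(L[Inner], L[Mid], [Inner Mid])
  take Inner:  [Inner Leaf object] + [Mid Final Root Outer Leaf object] + [Inner Mid]
  take Mid:  [Leaf object] + [Mid Final Root Outer Leaf object] + [Mid]
  take Final:  [Leaf object] + [Final Root Outer Leaf object]
  take Root:  [Leaf object] + [Root Outer Leaf object]
  take Outer:  [Leaf object] + [Outer Leaf object]
  take Leaf:  [Leaf object] + [Leaf object]
  take object:  [object] + [object]
MRO: Gamma Inner Mid Final Root Outer Leaf object
render is defined in: Leaf, Outer. First along the MRO is Outer.

Outer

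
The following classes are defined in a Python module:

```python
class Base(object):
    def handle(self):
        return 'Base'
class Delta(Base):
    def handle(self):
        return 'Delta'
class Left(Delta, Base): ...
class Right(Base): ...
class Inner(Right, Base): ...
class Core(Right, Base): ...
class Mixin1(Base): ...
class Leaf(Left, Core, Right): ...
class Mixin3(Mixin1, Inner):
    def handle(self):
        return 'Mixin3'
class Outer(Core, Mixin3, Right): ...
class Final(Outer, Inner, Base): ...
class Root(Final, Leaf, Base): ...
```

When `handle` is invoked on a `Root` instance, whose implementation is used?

L[Root] = Root + merge(L[Final], L[Leaf], L[Base], [Final Leaf Base])
  take Final:  [Final Outer Core Mixin3 Mixin1 Inner Right Base object] + [Leaf Left Delta Core Right Base object] + [Base object] + [Final Leaf Base]
  take Outer:  [Outer Core Mixin3 Mixin1 Inner Right Base object] + [Leaf Left Delta Core Right Base object] + [Base object] + [Leaf Base]
  take Leaf:  [Core Mixin3 Mixin1 Inner Right Base object] + [Leaf Left Delta Core Right Base object] + [Base object] + [Leaf Base]
  take Left:  [Core Mixin3 Mixin1 Inner Right Base object] + [Left Delta Core Right Base object] + [Base object] + [Base]
  take Delta:  [Core Mixin3 Mixin1 Inner Right Base object] + [Delta Core Right Base object] + [Base object] + [Base]
  take Core:  [Core Mixin3 Mixin1 Inner Right Base object] + [Core Right Base object] + [Base object] + [Base]
  take Mixin3:  [Mixin3 Mixin1 Inner Right Base object] + [Right Base object] + [Base object] + [Base]
  take Mixin1:  [Mixin1 Inner Right Base object] + [Right Base object] + [Base object] + [Base]
  take Inner:  [Inner Right Base object] + [Right Base object] + [Base object] + [Base]
  take Right:  [Right Base object] + [Right Base object] + [Base object] + [Base]
  take Base:  [Base object] + [Base object] + [Base object] + [Base]
  take object:  [object] + [object] + [object]
MRO: Root Final Outer Leaf Left Delta Core Mixin3 Mixin1 Inner Right Base object
handle is defined in: Base, Delta, Mixin3. First along the MRO is Delta.

Delta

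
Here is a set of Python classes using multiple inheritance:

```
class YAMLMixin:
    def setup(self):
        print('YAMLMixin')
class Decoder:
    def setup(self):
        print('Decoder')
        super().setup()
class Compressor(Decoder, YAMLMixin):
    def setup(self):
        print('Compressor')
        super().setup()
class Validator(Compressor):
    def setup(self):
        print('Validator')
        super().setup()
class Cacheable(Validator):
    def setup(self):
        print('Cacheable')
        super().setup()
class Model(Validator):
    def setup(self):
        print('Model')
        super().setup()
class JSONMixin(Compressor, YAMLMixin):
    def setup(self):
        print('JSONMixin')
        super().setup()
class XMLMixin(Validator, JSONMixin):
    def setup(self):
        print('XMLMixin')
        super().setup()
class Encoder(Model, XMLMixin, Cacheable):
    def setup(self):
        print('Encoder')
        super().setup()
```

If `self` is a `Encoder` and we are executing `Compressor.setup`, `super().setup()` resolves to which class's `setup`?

L[Encoder] = Encoder + merge(L[Model], L[XMLMixin], L[Cacheable], [Model XMLMixin Cacheable])
  take Model:  [Model Validator Compressor Decoder YAMLMixin object] + [XMLMixin Validator JSONMixin Compressor Decoder YAMLMixin object] + [Cacheable Validator Compressor Decoder YAMLMixin object] + [Model XMLMixin Cacheable]
  take XMLMixin:  [Validator Compressor Decoder YAMLMixin object] + [XMLMixin Validator JSONMixin Compressor Decoder YAMLMixin object] + [Cacheable Validator Compressor Decoder YAMLMixin object] + [XMLMixin Cacheable]
  take Cacheable:  [Validator Compressor Decoder YAMLMixin object] + [Validator JSONMixin Compressor Decoder YAMLMixin object] + [Cacheable Validator Compressor Decoder YAMLMixin object] + [Cacheable]
  take Validator:  [Validator Compressor Decoder YAMLMixin object] + [Validator JSONMixin Compressor Decoder YAMLMixin object] + [Validator Compressor Decoder YAMLMixin object]
  take JSONMixin:  [Compressor Decoder YAMLMixin object] + [JSONMixin Compressor Decoder YAMLMixin object] + [Compressor Decoder YAMLMixin object]
  take Compressor:  [Compressor Decoder YAMLMixin object] + [Compressor Decoder YAMLMixin object] + [Compressor Decoder YAMLMixin object]
  take Decoder:  [Decoder YAMLMixin object] + [Decoder YAMLMixin object] + [Decoder YAMLMixin object]
  take YAMLMixin:  [YAMLMixin object] + [YAMLMixin object] + [YAMLMixin object]
  take object:  [object] + [object] + [object]
MRO: Encoder Model XMLMixin Cacheable Validator JSONMixin Compressor Decoder YAMLMixin object
super() in Compressor.setup on a Encoder instance goes to the class after Compressor in Encoder's MRO: Decoder.

Decoder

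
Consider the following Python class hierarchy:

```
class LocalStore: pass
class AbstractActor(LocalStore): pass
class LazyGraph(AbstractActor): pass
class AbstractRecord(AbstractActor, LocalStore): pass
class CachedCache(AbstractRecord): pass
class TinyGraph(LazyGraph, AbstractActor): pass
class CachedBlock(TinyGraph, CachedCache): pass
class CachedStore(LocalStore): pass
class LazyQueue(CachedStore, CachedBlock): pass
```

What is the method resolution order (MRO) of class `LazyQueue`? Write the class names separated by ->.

LazyQueue -> CachedStore -> CachedBlock -> TinyGraph -> LazyGraph -> CachedCache -> AbstractRecord -> AbstractActor -> LocalStore -> object

L[LazyQueue] = LazyQueue + merge(L[CachedStore], L[CachedBlock], [CachedStore CachedBlock])
  take CachedStore:  [CachedStore LocalStore object] + [CachedBlock TinyGraph LazyGraph CachedCache AbstractRecord AbstractActor LocalStore object] + [CachedStore CachedBlock]
  take CachedBlock:  [LocalStore object] + [CachedBlock TinyGraph LazyGraph CachedCache AbstractRecord AbstractActor LocalStore object] + [CachedBlock]
  take TinyGraph:  [LocalStore object] + [TinyGraph LazyGraph CachedCache AbstractRecord AbstractActor LocalStore object]
  take LazyGraph:  [LocalStore object] + [LazyGraph CachedCache AbstractRecord AbstractActor LocalStore object]
  take CachedCache:  [LocalStore object] + [CachedCache AbstractRecord AbstractActor LocalStore object]
  take AbstractRecord:  [LocalStore object] + [AbstractRecord AbstractActor LocalStore object]
  take AbstractActor:  [LocalStore object] + [AbstractActor LocalStore object]
  take LocalStore:  [LocalStore object] + [LocalStore object]
  take object:  [object] + [object]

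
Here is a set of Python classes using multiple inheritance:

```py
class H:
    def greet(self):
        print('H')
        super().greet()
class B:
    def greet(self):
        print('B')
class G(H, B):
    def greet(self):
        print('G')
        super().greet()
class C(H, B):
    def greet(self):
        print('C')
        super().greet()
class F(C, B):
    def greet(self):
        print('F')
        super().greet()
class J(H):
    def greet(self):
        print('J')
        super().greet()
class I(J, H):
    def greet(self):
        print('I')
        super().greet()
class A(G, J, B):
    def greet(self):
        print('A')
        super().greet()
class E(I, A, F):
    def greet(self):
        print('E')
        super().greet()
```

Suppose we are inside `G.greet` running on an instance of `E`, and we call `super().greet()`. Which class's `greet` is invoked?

J

L[E] = E + merge(L[I], L[A], L[F], [I A F])
  take I:  [I J H object] + [A G J H B object] + [F C H B object] + [I A F]
  take A:  [J H object] + [A G J H B object] + [F C H B object] + [A F]
  take G:  [J H object] + [G J H B object] + [F C H B object] + [F]
  take J:  [J H object] + [J H B object] + [F C H B object] + [F]
  take F:  [H object] + [H B object] + [F C H B object] + [F]
  take C:  [H object] + [H B object] + [C H B object]
  take H:  [H object] + [H B object] + [H B object]
  take B:  [object] + [B object] + [B object]
  take object:  [object] + [object] + [object]
MRO: E I A G J F C H B object
super() in G.greet on a E instance goes to the class after G in E's MRO: J.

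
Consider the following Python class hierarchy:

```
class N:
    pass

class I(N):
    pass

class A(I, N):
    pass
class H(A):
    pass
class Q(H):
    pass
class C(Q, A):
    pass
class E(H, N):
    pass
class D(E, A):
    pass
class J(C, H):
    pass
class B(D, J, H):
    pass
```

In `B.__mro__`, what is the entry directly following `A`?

I

L[B] = B + merge(L[D], L[J], L[H], [D J H])
  take D:  [D E H A I N object] + [J C Q H A I N object] + [H A I N object] + [D J H]
  take E:  [E H A I N object] + [J C Q H A I N object] + [H A I N object] + [J H]
  take J:  [H A I N object] + [J C Q H A I N object] + [H A I N object] + [J H]
  take C:  [H A I N object] + [C Q H A I N object] + [H A I N object] + [H]
  take Q:  [H A I N object] + [Q H A I N object] + [H A I N object] + [H]
  take H:  [H A I N object] + [H A I N object] + [H A I N object] + [H]
  take A:  [A I N object] + [A I N object] + [A I N object]
  take I:  [I N object] + [I N object] + [I N object]
  take N:  [N object] + [N object] + [N object]
  take object:  [object] + [object] + [object]
MRO: B D E J C Q H A I N object
A is at position 7; next is I.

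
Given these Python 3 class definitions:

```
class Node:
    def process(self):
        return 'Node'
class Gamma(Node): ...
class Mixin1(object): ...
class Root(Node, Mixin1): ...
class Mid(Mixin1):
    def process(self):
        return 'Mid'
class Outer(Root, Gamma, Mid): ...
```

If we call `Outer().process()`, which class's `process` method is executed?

Node

L[Outer] = Outer + merge(L[Root], L[Gamma], L[Mid], [Root Gamma Mid])
  take Root:  [Root Node Mixin1 object] + [Gamma Node object] + [Mid Mixin1 object] + [Root Gamma Mid]
  take Gamma:  [Node Mixin1 object] + [Gamma Node object] + [Mid Mixin1 object] + [Gamma Mid]
  take Node:  [Node Mixin1 object] + [Node object] + [Mid Mixin1 object] + [Mid]
  take Mid:  [Mixin1 object] + [object] + [Mid Mixin1 object] + [Mid]
  take Mixin1:  [Mixin1 object] + [object] + [Mixin1 object]
  take object:  [object] + [object] + [object]
MRO: Outer Root Gamma Node Mid Mixin1 object
process is defined in: Mid, Node. First along the MRO is Node.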